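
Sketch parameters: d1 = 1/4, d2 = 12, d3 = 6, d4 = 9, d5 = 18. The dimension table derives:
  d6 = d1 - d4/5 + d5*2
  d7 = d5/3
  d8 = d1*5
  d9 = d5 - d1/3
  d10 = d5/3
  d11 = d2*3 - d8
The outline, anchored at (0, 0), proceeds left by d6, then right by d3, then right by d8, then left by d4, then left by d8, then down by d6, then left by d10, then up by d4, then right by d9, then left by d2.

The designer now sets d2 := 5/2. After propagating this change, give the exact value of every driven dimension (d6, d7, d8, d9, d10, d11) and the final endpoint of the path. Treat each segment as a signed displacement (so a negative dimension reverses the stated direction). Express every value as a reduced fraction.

Apply edit: d2 := 5/2
  d6 = d1 - d4/5 + d5*2 = 689/20
  d7 = d5/3 = 6
  d8 = d1*5 = 5/4
  d9 = d5 - d1/3 = 215/12
  d10 = d5/3 = 6
  d11 = d2*3 - d8 = 25/4
Walk from origin (0, 0):
  seg 1: left by d6 = 689/20 → (-689/20, 0)
  seg 2: right by d3 = 6 → (-569/20, 0)
  seg 3: right by d8 = 5/4 → (-136/5, 0)
  seg 4: left by d4 = 9 → (-181/5, 0)
  seg 5: left by d8 = 5/4 → (-749/20, 0)
  seg 6: down by d6 = 689/20 → (-749/20, -689/20)
  seg 7: left by d10 = 6 → (-869/20, -689/20)
  seg 8: up by d4 = 9 → (-869/20, -509/20)
  seg 9: right by d9 = 215/12 → (-383/15, -509/20)
  seg 10: left by d2 = 5/2 → (-841/30, -509/20)

d6 = 689/20
d7 = 6
d8 = 5/4
d9 = 215/12
d10 = 6
d11 = 25/4
endpoint = (-841/30, -509/20)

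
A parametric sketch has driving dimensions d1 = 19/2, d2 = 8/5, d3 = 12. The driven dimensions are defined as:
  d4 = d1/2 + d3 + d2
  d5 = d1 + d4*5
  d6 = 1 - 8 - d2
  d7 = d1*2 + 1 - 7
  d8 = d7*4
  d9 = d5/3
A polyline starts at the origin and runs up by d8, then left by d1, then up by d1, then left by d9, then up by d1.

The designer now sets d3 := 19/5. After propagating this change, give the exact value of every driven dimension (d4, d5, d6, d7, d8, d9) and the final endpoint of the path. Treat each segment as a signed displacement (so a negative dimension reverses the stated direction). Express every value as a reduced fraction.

Apply edit: d3 := 19/5
  d4 = d1/2 + d3 + d2 = 203/20
  d5 = d1 + d4*5 = 241/4
  d6 = 1 - 8 - d2 = -43/5
  d7 = d1*2 + 1 - 7 = 13
  d8 = d7*4 = 52
  d9 = d5/3 = 241/12
Walk from origin (0, 0):
  seg 1: up by d8 = 52 → (0, 52)
  seg 2: left by d1 = 19/2 → (-19/2, 52)
  seg 3: up by d1 = 19/2 → (-19/2, 123/2)
  seg 4: left by d9 = 241/12 → (-355/12, 123/2)
  seg 5: up by d1 = 19/2 → (-355/12, 71)

d4 = 203/20
d5 = 241/4
d6 = -43/5
d7 = 13
d8 = 52
d9 = 241/12
endpoint = (-355/12, 71)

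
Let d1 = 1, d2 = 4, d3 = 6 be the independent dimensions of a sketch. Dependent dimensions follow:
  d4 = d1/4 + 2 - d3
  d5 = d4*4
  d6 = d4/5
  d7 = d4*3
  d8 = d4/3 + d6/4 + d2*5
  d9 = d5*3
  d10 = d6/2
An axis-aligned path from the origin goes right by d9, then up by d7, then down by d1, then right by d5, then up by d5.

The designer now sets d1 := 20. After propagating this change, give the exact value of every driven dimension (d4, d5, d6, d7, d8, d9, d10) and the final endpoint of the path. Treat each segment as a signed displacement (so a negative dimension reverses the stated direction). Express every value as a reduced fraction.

Apply edit: d1 := 20
  d4 = d1/4 + 2 - d3 = 1
  d5 = d4*4 = 4
  d6 = d4/5 = 1/5
  d7 = d4*3 = 3
  d8 = d4/3 + d6/4 + d2*5 = 1223/60
  d9 = d5*3 = 12
  d10 = d6/2 = 1/10
Walk from origin (0, 0):
  seg 1: right by d9 = 12 → (12, 0)
  seg 2: up by d7 = 3 → (12, 3)
  seg 3: down by d1 = 20 → (12, -17)
  seg 4: right by d5 = 4 → (16, -17)
  seg 5: up by d5 = 4 → (16, -13)

d4 = 1
d5 = 4
d6 = 1/5
d7 = 3
d8 = 1223/60
d9 = 12
d10 = 1/10
endpoint = (16, -13)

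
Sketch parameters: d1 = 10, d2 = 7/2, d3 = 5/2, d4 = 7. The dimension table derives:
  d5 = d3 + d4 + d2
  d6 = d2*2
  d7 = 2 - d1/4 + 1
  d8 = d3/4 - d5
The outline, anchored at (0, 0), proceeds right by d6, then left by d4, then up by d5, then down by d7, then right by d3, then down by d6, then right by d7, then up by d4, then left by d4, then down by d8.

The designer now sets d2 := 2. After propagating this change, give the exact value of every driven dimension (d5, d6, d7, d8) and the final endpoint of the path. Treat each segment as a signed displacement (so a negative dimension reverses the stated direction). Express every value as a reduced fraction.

Apply edit: d2 := 2
  d5 = d3 + d4 + d2 = 23/2
  d6 = d2*2 = 4
  d7 = 2 - d1/4 + 1 = 1/2
  d8 = d3/4 - d5 = -87/8
Walk from origin (0, 0):
  seg 1: right by d6 = 4 → (4, 0)
  seg 2: left by d4 = 7 → (-3, 0)
  seg 3: up by d5 = 23/2 → (-3, 23/2)
  seg 4: down by d7 = 1/2 → (-3, 11)
  seg 5: right by d3 = 5/2 → (-1/2, 11)
  seg 6: down by d6 = 4 → (-1/2, 7)
  seg 7: right by d7 = 1/2 → (0, 7)
  seg 8: up by d4 = 7 → (0, 14)
  seg 9: left by d4 = 7 → (-7, 14)
  seg 10: down by d8 = -87/8 → (-7, 199/8)

d5 = 23/2
d6 = 4
d7 = 1/2
d8 = -87/8
endpoint = (-7, 199/8)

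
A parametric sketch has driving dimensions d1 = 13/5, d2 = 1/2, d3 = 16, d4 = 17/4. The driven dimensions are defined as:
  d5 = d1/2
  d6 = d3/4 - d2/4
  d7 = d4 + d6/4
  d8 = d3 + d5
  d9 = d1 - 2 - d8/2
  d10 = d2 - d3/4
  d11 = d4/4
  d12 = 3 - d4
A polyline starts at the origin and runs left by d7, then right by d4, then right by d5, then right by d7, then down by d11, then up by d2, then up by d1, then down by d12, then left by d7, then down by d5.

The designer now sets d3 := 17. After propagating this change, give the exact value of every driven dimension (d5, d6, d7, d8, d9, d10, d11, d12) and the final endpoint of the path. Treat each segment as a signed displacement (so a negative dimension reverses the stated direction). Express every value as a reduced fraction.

Apply edit: d3 := 17
  d5 = d1/2 = 13/10
  d6 = d3/4 - d2/4 = 33/8
  d7 = d4 + d6/4 = 169/32
  d8 = d3 + d5 = 183/10
  d9 = d1 - 2 - d8/2 = -171/20
  d10 = d2 - d3/4 = -15/4
  d11 = d4/4 = 17/16
  d12 = 3 - d4 = -5/4
Walk from origin (0, 0):
  seg 1: left by d7 = 169/32 → (-169/32, 0)
  seg 2: right by d4 = 17/4 → (-33/32, 0)
  seg 3: right by d5 = 13/10 → (43/160, 0)
  seg 4: right by d7 = 169/32 → (111/20, 0)
  seg 5: down by d11 = 17/16 → (111/20, -17/16)
  seg 6: up by d2 = 1/2 → (111/20, -9/16)
  seg 7: up by d1 = 13/5 → (111/20, 163/80)
  seg 8: down by d12 = -5/4 → (111/20, 263/80)
  seg 9: left by d7 = 169/32 → (43/160, 263/80)
  seg 10: down by d5 = 13/10 → (43/160, 159/80)

d5 = 13/10
d6 = 33/8
d7 = 169/32
d8 = 183/10
d9 = -171/20
d10 = -15/4
d11 = 17/16
d12 = -5/4
endpoint = (43/160, 159/80)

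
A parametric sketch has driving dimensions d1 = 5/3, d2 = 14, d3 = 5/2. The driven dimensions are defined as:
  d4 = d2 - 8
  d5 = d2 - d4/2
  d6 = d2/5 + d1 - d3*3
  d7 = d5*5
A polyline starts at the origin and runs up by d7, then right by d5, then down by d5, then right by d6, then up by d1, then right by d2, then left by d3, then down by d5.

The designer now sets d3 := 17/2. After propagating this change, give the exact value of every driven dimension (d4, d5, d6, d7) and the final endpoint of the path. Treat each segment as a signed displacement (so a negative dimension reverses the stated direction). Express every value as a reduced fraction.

Apply edit: d3 := 17/2
  d4 = d2 - 8 = 6
  d5 = d2 - d4/2 = 11
  d6 = d2/5 + d1 - d3*3 = -631/30
  d7 = d5*5 = 55
Walk from origin (0, 0):
  seg 1: up by d7 = 55 → (0, 55)
  seg 2: right by d5 = 11 → (11, 55)
  seg 3: down by d5 = 11 → (11, 44)
  seg 4: right by d6 = -631/30 → (-301/30, 44)
  seg 5: up by d1 = 5/3 → (-301/30, 137/3)
  seg 6: right by d2 = 14 → (119/30, 137/3)
  seg 7: left by d3 = 17/2 → (-68/15, 137/3)
  seg 8: down by d5 = 11 → (-68/15, 104/3)

d4 = 6
d5 = 11
d6 = -631/30
d7 = 55
endpoint = (-68/15, 104/3)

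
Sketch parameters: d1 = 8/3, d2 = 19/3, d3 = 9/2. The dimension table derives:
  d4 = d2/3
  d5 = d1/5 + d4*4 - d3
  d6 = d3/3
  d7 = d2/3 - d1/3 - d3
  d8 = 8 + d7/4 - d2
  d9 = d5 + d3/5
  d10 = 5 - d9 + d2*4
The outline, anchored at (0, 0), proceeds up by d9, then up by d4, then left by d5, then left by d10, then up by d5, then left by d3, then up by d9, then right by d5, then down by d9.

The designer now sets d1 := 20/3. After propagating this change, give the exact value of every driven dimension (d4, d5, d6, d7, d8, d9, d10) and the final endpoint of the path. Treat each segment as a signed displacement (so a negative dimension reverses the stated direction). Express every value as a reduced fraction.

d4 = 19/9
d5 = 95/18
d6 = 3/2
d7 = -83/18
d8 = 37/72
d9 = 278/45
d10 = 1087/45
endpoint = (-2579/90, 407/30)

Apply edit: d1 := 20/3
  d4 = d2/3 = 19/9
  d5 = d1/5 + d4*4 - d3 = 95/18
  d6 = d3/3 = 3/2
  d7 = d2/3 - d1/3 - d3 = -83/18
  d8 = 8 + d7/4 - d2 = 37/72
  d9 = d5 + d3/5 = 278/45
  d10 = 5 - d9 + d2*4 = 1087/45
Walk from origin (0, 0):
  seg 1: up by d9 = 278/45 → (0, 278/45)
  seg 2: up by d4 = 19/9 → (0, 373/45)
  seg 3: left by d5 = 95/18 → (-95/18, 373/45)
  seg 4: left by d10 = 1087/45 → (-883/30, 373/45)
  seg 5: up by d5 = 95/18 → (-883/30, 407/30)
  seg 6: left by d3 = 9/2 → (-509/15, 407/30)
  seg 7: up by d9 = 278/45 → (-509/15, 1777/90)
  seg 8: right by d5 = 95/18 → (-2579/90, 1777/90)
  seg 9: down by d9 = 278/45 → (-2579/90, 407/30)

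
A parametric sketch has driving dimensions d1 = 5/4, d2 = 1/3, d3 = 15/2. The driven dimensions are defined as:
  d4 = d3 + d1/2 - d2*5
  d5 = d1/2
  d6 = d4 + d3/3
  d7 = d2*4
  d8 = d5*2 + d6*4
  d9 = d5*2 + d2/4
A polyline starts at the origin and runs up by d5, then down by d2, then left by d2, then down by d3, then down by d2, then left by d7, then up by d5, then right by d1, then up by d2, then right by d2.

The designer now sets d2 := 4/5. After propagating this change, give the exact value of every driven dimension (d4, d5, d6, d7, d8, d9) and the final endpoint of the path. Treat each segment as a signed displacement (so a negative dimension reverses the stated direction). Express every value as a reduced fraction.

d4 = 33/8
d5 = 5/8
d6 = 53/8
d7 = 16/5
d8 = 111/4
d9 = 29/20
endpoint = (-39/20, -141/20)

Apply edit: d2 := 4/5
  d4 = d3 + d1/2 - d2*5 = 33/8
  d5 = d1/2 = 5/8
  d6 = d4 + d3/3 = 53/8
  d7 = d2*4 = 16/5
  d8 = d5*2 + d6*4 = 111/4
  d9 = d5*2 + d2/4 = 29/20
Walk from origin (0, 0):
  seg 1: up by d5 = 5/8 → (0, 5/8)
  seg 2: down by d2 = 4/5 → (0, -7/40)
  seg 3: left by d2 = 4/5 → (-4/5, -7/40)
  seg 4: down by d3 = 15/2 → (-4/5, -307/40)
  seg 5: down by d2 = 4/5 → (-4/5, -339/40)
  seg 6: left by d7 = 16/5 → (-4, -339/40)
  seg 7: up by d5 = 5/8 → (-4, -157/20)
  seg 8: right by d1 = 5/4 → (-11/4, -157/20)
  seg 9: up by d2 = 4/5 → (-11/4, -141/20)
  seg 10: right by d2 = 4/5 → (-39/20, -141/20)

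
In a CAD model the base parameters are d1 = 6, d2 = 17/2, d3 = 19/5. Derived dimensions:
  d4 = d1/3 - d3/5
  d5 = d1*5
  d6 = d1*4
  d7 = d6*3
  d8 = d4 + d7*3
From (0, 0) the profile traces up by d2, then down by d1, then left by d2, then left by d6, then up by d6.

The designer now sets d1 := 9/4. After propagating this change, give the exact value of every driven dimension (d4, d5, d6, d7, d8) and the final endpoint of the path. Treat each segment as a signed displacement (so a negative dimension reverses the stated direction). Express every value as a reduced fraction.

d4 = -1/100
d5 = 45/4
d6 = 9
d7 = 27
d8 = 8099/100
endpoint = (-35/2, 61/4)

Apply edit: d1 := 9/4
  d4 = d1/3 - d3/5 = -1/100
  d5 = d1*5 = 45/4
  d6 = d1*4 = 9
  d7 = d6*3 = 27
  d8 = d4 + d7*3 = 8099/100
Walk from origin (0, 0):
  seg 1: up by d2 = 17/2 → (0, 17/2)
  seg 2: down by d1 = 9/4 → (0, 25/4)
  seg 3: left by d2 = 17/2 → (-17/2, 25/4)
  seg 4: left by d6 = 9 → (-35/2, 25/4)
  seg 5: up by d6 = 9 → (-35/2, 61/4)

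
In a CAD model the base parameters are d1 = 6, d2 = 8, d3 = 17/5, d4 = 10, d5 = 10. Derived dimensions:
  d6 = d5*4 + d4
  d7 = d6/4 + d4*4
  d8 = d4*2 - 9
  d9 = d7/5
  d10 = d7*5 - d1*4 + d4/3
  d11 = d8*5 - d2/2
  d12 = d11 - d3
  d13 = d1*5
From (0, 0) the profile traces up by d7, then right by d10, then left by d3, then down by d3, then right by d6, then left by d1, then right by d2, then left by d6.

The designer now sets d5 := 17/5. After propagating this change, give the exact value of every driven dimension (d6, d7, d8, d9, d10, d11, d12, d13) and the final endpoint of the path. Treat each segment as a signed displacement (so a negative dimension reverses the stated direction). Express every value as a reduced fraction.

Apply edit: d5 := 17/5
  d6 = d5*4 + d4 = 118/5
  d7 = d6/4 + d4*4 = 459/10
  d8 = d4*2 - 9 = 11
  d9 = d7/5 = 459/50
  d10 = d7*5 - d1*4 + d4/3 = 1253/6
  d11 = d8*5 - d2/2 = 51
  d12 = d11 - d3 = 238/5
  d13 = d1*5 = 30
Walk from origin (0, 0):
  seg 1: up by d7 = 459/10 → (0, 459/10)
  seg 2: right by d10 = 1253/6 → (1253/6, 459/10)
  seg 3: left by d3 = 17/5 → (6163/30, 459/10)
  seg 4: down by d3 = 17/5 → (6163/30, 85/2)
  seg 5: right by d6 = 118/5 → (6871/30, 85/2)
  seg 6: left by d1 = 6 → (6691/30, 85/2)
  seg 7: right by d2 = 8 → (6931/30, 85/2)
  seg 8: left by d6 = 118/5 → (6223/30, 85/2)

d6 = 118/5
d7 = 459/10
d8 = 11
d9 = 459/50
d10 = 1253/6
d11 = 51
d12 = 238/5
d13 = 30
endpoint = (6223/30, 85/2)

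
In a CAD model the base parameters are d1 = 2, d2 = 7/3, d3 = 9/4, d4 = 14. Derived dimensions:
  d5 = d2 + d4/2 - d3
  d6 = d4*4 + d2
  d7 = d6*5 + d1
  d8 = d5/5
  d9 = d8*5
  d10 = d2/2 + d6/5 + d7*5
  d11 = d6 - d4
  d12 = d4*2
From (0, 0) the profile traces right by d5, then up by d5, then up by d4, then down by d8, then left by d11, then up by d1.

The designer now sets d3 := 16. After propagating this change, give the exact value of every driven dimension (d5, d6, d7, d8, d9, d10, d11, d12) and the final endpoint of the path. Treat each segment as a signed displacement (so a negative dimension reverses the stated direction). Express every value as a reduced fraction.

d5 = -20/3
d6 = 175/3
d7 = 881/3
d8 = -4/3
d9 = -20/3
d10 = 8887/6
d11 = 133/3
d12 = 28
endpoint = (-51, 32/3)

Apply edit: d3 := 16
  d5 = d2 + d4/2 - d3 = -20/3
  d6 = d4*4 + d2 = 175/3
  d7 = d6*5 + d1 = 881/3
  d8 = d5/5 = -4/3
  d9 = d8*5 = -20/3
  d10 = d2/2 + d6/5 + d7*5 = 8887/6
  d11 = d6 - d4 = 133/3
  d12 = d4*2 = 28
Walk from origin (0, 0):
  seg 1: right by d5 = -20/3 → (-20/3, 0)
  seg 2: up by d5 = -20/3 → (-20/3, -20/3)
  seg 3: up by d4 = 14 → (-20/3, 22/3)
  seg 4: down by d8 = -4/3 → (-20/3, 26/3)
  seg 5: left by d11 = 133/3 → (-51, 26/3)
  seg 6: up by d1 = 2 → (-51, 32/3)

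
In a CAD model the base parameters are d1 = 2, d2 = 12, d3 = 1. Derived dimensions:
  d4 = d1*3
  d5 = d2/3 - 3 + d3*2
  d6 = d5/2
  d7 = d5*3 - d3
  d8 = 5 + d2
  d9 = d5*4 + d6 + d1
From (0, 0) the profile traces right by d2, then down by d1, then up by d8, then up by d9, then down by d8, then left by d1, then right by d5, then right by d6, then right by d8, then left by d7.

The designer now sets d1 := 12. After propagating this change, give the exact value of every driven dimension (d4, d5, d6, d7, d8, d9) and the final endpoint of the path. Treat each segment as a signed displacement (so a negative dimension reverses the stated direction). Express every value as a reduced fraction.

d4 = 36
d5 = 3
d6 = 3/2
d7 = 8
d8 = 17
d9 = 51/2
endpoint = (27/2, 27/2)

Apply edit: d1 := 12
  d4 = d1*3 = 36
  d5 = d2/3 - 3 + d3*2 = 3
  d6 = d5/2 = 3/2
  d7 = d5*3 - d3 = 8
  d8 = 5 + d2 = 17
  d9 = d5*4 + d6 + d1 = 51/2
Walk from origin (0, 0):
  seg 1: right by d2 = 12 → (12, 0)
  seg 2: down by d1 = 12 → (12, -12)
  seg 3: up by d8 = 17 → (12, 5)
  seg 4: up by d9 = 51/2 → (12, 61/2)
  seg 5: down by d8 = 17 → (12, 27/2)
  seg 6: left by d1 = 12 → (0, 27/2)
  seg 7: right by d5 = 3 → (3, 27/2)
  seg 8: right by d6 = 3/2 → (9/2, 27/2)
  seg 9: right by d8 = 17 → (43/2, 27/2)
  seg 10: left by d7 = 8 → (27/2, 27/2)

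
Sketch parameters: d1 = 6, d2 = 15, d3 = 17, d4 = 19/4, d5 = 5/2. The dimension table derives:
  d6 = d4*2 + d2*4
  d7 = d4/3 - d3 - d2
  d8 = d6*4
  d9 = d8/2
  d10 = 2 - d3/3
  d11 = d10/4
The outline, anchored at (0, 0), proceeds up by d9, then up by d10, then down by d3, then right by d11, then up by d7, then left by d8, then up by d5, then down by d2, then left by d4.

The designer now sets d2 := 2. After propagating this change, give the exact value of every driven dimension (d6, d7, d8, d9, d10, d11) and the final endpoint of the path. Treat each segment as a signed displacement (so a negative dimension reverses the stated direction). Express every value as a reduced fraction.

Apply edit: d2 := 2
  d6 = d4*2 + d2*4 = 35/2
  d7 = d4/3 - d3 - d2 = -209/12
  d8 = d6*4 = 70
  d9 = d8/2 = 35
  d10 = 2 - d3/3 = -11/3
  d11 = d10/4 = -11/12
Walk from origin (0, 0):
  seg 1: up by d9 = 35 → (0, 35)
  seg 2: up by d10 = -11/3 → (0, 94/3)
  seg 3: down by d3 = 17 → (0, 43/3)
  seg 4: right by d11 = -11/12 → (-11/12, 43/3)
  seg 5: up by d7 = -209/12 → (-11/12, -37/12)
  seg 6: left by d8 = 70 → (-851/12, -37/12)
  seg 7: up by d5 = 5/2 → (-851/12, -7/12)
  seg 8: down by d2 = 2 → (-851/12, -31/12)
  seg 9: left by d4 = 19/4 → (-227/3, -31/12)

d6 = 35/2
d7 = -209/12
d8 = 70
d9 = 35
d10 = -11/3
d11 = -11/12
endpoint = (-227/3, -31/12)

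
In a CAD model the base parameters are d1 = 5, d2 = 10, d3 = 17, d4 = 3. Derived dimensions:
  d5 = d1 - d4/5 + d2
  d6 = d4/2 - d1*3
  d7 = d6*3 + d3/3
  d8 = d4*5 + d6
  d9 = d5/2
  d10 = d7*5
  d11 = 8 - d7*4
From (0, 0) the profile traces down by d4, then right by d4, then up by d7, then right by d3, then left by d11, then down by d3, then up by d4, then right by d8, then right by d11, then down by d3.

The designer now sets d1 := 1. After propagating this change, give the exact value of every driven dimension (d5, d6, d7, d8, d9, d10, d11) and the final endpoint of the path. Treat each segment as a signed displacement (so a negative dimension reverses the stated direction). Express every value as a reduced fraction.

d5 = 52/5
d6 = -3/2
d7 = 7/6
d8 = 27/2
d9 = 26/5
d10 = 35/6
d11 = 10/3
endpoint = (67/2, -197/6)

Apply edit: d1 := 1
  d5 = d1 - d4/5 + d2 = 52/5
  d6 = d4/2 - d1*3 = -3/2
  d7 = d6*3 + d3/3 = 7/6
  d8 = d4*5 + d6 = 27/2
  d9 = d5/2 = 26/5
  d10 = d7*5 = 35/6
  d11 = 8 - d7*4 = 10/3
Walk from origin (0, 0):
  seg 1: down by d4 = 3 → (0, -3)
  seg 2: right by d4 = 3 → (3, -3)
  seg 3: up by d7 = 7/6 → (3, -11/6)
  seg 4: right by d3 = 17 → (20, -11/6)
  seg 5: left by d11 = 10/3 → (50/3, -11/6)
  seg 6: down by d3 = 17 → (50/3, -113/6)
  seg 7: up by d4 = 3 → (50/3, -95/6)
  seg 8: right by d8 = 27/2 → (181/6, -95/6)
  seg 9: right by d11 = 10/3 → (67/2, -95/6)
  seg 10: down by d3 = 17 → (67/2, -197/6)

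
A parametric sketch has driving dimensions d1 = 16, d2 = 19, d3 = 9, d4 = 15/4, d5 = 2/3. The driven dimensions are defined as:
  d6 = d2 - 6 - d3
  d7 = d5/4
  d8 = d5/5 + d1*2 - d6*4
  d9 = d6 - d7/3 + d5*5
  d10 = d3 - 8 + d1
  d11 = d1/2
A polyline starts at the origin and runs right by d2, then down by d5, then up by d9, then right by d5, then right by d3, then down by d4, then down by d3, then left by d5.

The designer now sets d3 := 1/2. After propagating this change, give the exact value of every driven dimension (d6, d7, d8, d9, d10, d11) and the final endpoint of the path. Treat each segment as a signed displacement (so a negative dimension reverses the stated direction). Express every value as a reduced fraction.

Apply edit: d3 := 1/2
  d6 = d2 - 6 - d3 = 25/2
  d7 = d5/4 = 1/6
  d8 = d5/5 + d1*2 - d6*4 = -268/15
  d9 = d6 - d7/3 + d5*5 = 142/9
  d10 = d3 - 8 + d1 = 17/2
  d11 = d1/2 = 8
Walk from origin (0, 0):
  seg 1: right by d2 = 19 → (19, 0)
  seg 2: down by d5 = 2/3 → (19, -2/3)
  seg 3: up by d9 = 142/9 → (19, 136/9)
  seg 4: right by d5 = 2/3 → (59/3, 136/9)
  seg 5: right by d3 = 1/2 → (121/6, 136/9)
  seg 6: down by d4 = 15/4 → (121/6, 409/36)
  seg 7: down by d3 = 1/2 → (121/6, 391/36)
  seg 8: left by d5 = 2/3 → (39/2, 391/36)

d6 = 25/2
d7 = 1/6
d8 = -268/15
d9 = 142/9
d10 = 17/2
d11 = 8
endpoint = (39/2, 391/36)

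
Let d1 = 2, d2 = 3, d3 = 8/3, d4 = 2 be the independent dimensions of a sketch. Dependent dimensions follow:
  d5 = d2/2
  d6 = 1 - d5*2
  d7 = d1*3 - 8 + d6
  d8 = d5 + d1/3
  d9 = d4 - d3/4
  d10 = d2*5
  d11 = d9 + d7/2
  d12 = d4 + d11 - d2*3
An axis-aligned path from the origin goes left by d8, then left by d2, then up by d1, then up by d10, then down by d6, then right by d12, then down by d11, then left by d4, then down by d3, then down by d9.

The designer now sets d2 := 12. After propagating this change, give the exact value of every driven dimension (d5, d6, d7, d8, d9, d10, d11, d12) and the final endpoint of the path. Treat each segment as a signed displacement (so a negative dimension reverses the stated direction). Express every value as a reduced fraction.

Apply edit: d2 := 12
  d5 = d2/2 = 6
  d6 = 1 - d5*2 = -11
  d7 = d1*3 - 8 + d6 = -13
  d8 = d5 + d1/3 = 20/3
  d9 = d4 - d3/4 = 4/3
  d10 = d2*5 = 60
  d11 = d9 + d7/2 = -31/6
  d12 = d4 + d11 - d2*3 = -235/6
Walk from origin (0, 0):
  seg 1: left by d8 = 20/3 → (-20/3, 0)
  seg 2: left by d2 = 12 → (-56/3, 0)
  seg 3: up by d1 = 2 → (-56/3, 2)
  seg 4: up by d10 = 60 → (-56/3, 62)
  seg 5: down by d6 = -11 → (-56/3, 73)
  seg 6: right by d12 = -235/6 → (-347/6, 73)
  seg 7: down by d11 = -31/6 → (-347/6, 469/6)
  seg 8: left by d4 = 2 → (-359/6, 469/6)
  seg 9: down by d3 = 8/3 → (-359/6, 151/2)
  seg 10: down by d9 = 4/3 → (-359/6, 445/6)

d5 = 6
d6 = -11
d7 = -13
d8 = 20/3
d9 = 4/3
d10 = 60
d11 = -31/6
d12 = -235/6
endpoint = (-359/6, 445/6)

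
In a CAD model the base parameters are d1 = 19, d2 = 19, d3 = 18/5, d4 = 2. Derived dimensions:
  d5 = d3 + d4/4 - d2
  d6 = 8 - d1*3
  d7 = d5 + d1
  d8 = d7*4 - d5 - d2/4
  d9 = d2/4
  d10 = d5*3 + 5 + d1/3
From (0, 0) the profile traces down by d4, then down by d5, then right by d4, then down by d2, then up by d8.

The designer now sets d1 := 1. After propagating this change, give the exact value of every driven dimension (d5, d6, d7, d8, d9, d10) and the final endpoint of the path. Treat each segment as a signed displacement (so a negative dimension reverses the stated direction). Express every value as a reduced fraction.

d5 = -149/10
d6 = 5
d7 = -139/10
d8 = -909/20
d9 = 19/4
d10 = -1181/30
endpoint = (2, -1031/20)

Apply edit: d1 := 1
  d5 = d3 + d4/4 - d2 = -149/10
  d6 = 8 - d1*3 = 5
  d7 = d5 + d1 = -139/10
  d8 = d7*4 - d5 - d2/4 = -909/20
  d9 = d2/4 = 19/4
  d10 = d5*3 + 5 + d1/3 = -1181/30
Walk from origin (0, 0):
  seg 1: down by d4 = 2 → (0, -2)
  seg 2: down by d5 = -149/10 → (0, 129/10)
  seg 3: right by d4 = 2 → (2, 129/10)
  seg 4: down by d2 = 19 → (2, -61/10)
  seg 5: up by d8 = -909/20 → (2, -1031/20)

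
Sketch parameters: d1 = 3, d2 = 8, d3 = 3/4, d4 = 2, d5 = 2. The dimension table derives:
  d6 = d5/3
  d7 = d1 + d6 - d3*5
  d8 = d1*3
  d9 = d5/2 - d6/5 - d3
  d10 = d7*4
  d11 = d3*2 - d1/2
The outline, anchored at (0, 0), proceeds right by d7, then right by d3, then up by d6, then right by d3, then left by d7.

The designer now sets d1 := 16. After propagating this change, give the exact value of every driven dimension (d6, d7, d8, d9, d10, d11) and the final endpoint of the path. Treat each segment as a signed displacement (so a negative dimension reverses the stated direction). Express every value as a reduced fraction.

Apply edit: d1 := 16
  d6 = d5/3 = 2/3
  d7 = d1 + d6 - d3*5 = 155/12
  d8 = d1*3 = 48
  d9 = d5/2 - d6/5 - d3 = 7/60
  d10 = d7*4 = 155/3
  d11 = d3*2 - d1/2 = -13/2
Walk from origin (0, 0):
  seg 1: right by d7 = 155/12 → (155/12, 0)
  seg 2: right by d3 = 3/4 → (41/3, 0)
  seg 3: up by d6 = 2/3 → (41/3, 2/3)
  seg 4: right by d3 = 3/4 → (173/12, 2/3)
  seg 5: left by d7 = 155/12 → (3/2, 2/3)

d6 = 2/3
d7 = 155/12
d8 = 48
d9 = 7/60
d10 = 155/3
d11 = -13/2
endpoint = (3/2, 2/3)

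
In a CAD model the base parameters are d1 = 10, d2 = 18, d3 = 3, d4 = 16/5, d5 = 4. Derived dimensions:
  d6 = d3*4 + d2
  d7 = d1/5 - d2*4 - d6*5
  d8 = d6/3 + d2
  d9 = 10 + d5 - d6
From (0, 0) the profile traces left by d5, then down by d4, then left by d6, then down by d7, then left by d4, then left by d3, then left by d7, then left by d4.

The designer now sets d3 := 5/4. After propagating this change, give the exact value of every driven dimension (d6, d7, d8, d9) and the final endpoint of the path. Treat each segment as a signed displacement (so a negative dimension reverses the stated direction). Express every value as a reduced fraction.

d6 = 23
d7 = -185
d8 = 77/3
d9 = -9
endpoint = (3007/20, 909/5)

Apply edit: d3 := 5/4
  d6 = d3*4 + d2 = 23
  d7 = d1/5 - d2*4 - d6*5 = -185
  d8 = d6/3 + d2 = 77/3
  d9 = 10 + d5 - d6 = -9
Walk from origin (0, 0):
  seg 1: left by d5 = 4 → (-4, 0)
  seg 2: down by d4 = 16/5 → (-4, -16/5)
  seg 3: left by d6 = 23 → (-27, -16/5)
  seg 4: down by d7 = -185 → (-27, 909/5)
  seg 5: left by d4 = 16/5 → (-151/5, 909/5)
  seg 6: left by d3 = 5/4 → (-629/20, 909/5)
  seg 7: left by d7 = -185 → (3071/20, 909/5)
  seg 8: left by d4 = 16/5 → (3007/20, 909/5)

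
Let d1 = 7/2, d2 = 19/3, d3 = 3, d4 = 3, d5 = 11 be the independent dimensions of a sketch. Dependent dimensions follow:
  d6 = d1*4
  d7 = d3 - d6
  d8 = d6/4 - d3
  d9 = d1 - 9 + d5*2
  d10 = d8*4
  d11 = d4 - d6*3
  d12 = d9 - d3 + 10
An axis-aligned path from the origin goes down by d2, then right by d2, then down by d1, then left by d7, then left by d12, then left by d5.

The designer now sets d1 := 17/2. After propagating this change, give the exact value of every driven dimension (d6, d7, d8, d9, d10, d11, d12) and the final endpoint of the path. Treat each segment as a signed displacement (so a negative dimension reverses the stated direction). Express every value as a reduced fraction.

d6 = 34
d7 = -31
d8 = 11/2
d9 = 43/2
d10 = 22
d11 = -99
d12 = 57/2
endpoint = (-13/6, -89/6)

Apply edit: d1 := 17/2
  d6 = d1*4 = 34
  d7 = d3 - d6 = -31
  d8 = d6/4 - d3 = 11/2
  d9 = d1 - 9 + d5*2 = 43/2
  d10 = d8*4 = 22
  d11 = d4 - d6*3 = -99
  d12 = d9 - d3 + 10 = 57/2
Walk from origin (0, 0):
  seg 1: down by d2 = 19/3 → (0, -19/3)
  seg 2: right by d2 = 19/3 → (19/3, -19/3)
  seg 3: down by d1 = 17/2 → (19/3, -89/6)
  seg 4: left by d7 = -31 → (112/3, -89/6)
  seg 5: left by d12 = 57/2 → (53/6, -89/6)
  seg 6: left by d5 = 11 → (-13/6, -89/6)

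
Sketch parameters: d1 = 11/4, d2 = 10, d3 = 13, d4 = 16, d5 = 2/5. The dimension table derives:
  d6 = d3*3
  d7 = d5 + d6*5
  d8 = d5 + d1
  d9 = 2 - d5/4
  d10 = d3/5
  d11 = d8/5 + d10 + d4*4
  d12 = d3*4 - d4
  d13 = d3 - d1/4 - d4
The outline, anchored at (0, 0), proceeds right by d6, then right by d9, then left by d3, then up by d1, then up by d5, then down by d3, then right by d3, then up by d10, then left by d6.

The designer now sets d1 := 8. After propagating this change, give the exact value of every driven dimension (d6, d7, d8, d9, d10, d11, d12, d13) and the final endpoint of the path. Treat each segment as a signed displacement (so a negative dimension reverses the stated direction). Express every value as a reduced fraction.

d6 = 39
d7 = 977/5
d8 = 42/5
d9 = 19/10
d10 = 13/5
d11 = 1707/25
d12 = 36
d13 = -5
endpoint = (19/10, -2)

Apply edit: d1 := 8
  d6 = d3*3 = 39
  d7 = d5 + d6*5 = 977/5
  d8 = d5 + d1 = 42/5
  d9 = 2 - d5/4 = 19/10
  d10 = d3/5 = 13/5
  d11 = d8/5 + d10 + d4*4 = 1707/25
  d12 = d3*4 - d4 = 36
  d13 = d3 - d1/4 - d4 = -5
Walk from origin (0, 0):
  seg 1: right by d6 = 39 → (39, 0)
  seg 2: right by d9 = 19/10 → (409/10, 0)
  seg 3: left by d3 = 13 → (279/10, 0)
  seg 4: up by d1 = 8 → (279/10, 8)
  seg 5: up by d5 = 2/5 → (279/10, 42/5)
  seg 6: down by d3 = 13 → (279/10, -23/5)
  seg 7: right by d3 = 13 → (409/10, -23/5)
  seg 8: up by d10 = 13/5 → (409/10, -2)
  seg 9: left by d6 = 39 → (19/10, -2)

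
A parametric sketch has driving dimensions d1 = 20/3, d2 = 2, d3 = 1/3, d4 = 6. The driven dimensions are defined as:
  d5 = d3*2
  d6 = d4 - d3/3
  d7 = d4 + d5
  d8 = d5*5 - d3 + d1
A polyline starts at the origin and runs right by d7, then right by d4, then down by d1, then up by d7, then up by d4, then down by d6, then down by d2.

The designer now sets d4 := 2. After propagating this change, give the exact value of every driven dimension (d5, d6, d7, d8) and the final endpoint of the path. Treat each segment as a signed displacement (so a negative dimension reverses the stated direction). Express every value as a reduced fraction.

d5 = 2/3
d6 = 17/9
d7 = 8/3
d8 = 29/3
endpoint = (14/3, -53/9)

Apply edit: d4 := 2
  d5 = d3*2 = 2/3
  d6 = d4 - d3/3 = 17/9
  d7 = d4 + d5 = 8/3
  d8 = d5*5 - d3 + d1 = 29/3
Walk from origin (0, 0):
  seg 1: right by d7 = 8/3 → (8/3, 0)
  seg 2: right by d4 = 2 → (14/3, 0)
  seg 3: down by d1 = 20/3 → (14/3, -20/3)
  seg 4: up by d7 = 8/3 → (14/3, -4)
  seg 5: up by d4 = 2 → (14/3, -2)
  seg 6: down by d6 = 17/9 → (14/3, -35/9)
  seg 7: down by d2 = 2 → (14/3, -53/9)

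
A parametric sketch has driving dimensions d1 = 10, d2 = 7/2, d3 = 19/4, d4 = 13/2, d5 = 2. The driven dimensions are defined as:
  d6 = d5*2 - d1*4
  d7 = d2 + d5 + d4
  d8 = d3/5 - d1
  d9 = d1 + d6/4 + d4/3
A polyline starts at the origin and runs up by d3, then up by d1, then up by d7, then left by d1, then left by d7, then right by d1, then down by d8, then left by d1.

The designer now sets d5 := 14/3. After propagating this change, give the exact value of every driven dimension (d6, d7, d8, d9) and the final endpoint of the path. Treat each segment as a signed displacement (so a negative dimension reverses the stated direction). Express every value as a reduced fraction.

Apply edit: d5 := 14/3
  d6 = d5*2 - d1*4 = -92/3
  d7 = d2 + d5 + d4 = 44/3
  d8 = d3/5 - d1 = -181/20
  d9 = d1 + d6/4 + d4/3 = 9/2
Walk from origin (0, 0):
  seg 1: up by d3 = 19/4 → (0, 19/4)
  seg 2: up by d1 = 10 → (0, 59/4)
  seg 3: up by d7 = 44/3 → (0, 353/12)
  seg 4: left by d1 = 10 → (-10, 353/12)
  seg 5: left by d7 = 44/3 → (-74/3, 353/12)
  seg 6: right by d1 = 10 → (-44/3, 353/12)
  seg 7: down by d8 = -181/20 → (-44/3, 577/15)
  seg 8: left by d1 = 10 → (-74/3, 577/15)

d6 = -92/3
d7 = 44/3
d8 = -181/20
d9 = 9/2
endpoint = (-74/3, 577/15)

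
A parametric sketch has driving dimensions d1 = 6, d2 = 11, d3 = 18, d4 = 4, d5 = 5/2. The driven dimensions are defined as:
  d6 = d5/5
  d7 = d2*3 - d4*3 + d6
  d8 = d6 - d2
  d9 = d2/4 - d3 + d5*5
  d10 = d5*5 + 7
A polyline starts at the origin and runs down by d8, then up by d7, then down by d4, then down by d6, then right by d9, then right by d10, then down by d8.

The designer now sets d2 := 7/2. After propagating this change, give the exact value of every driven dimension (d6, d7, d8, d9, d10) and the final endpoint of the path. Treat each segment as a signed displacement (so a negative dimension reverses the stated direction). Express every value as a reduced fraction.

Apply edit: d2 := 7/2
  d6 = d5/5 = 1/2
  d7 = d2*3 - d4*3 + d6 = -1
  d8 = d6 - d2 = -3
  d9 = d2/4 - d3 + d5*5 = -37/8
  d10 = d5*5 + 7 = 39/2
Walk from origin (0, 0):
  seg 1: down by d8 = -3 → (0, 3)
  seg 2: up by d7 = -1 → (0, 2)
  seg 3: down by d4 = 4 → (0, -2)
  seg 4: down by d6 = 1/2 → (0, -5/2)
  seg 5: right by d9 = -37/8 → (-37/8, -5/2)
  seg 6: right by d10 = 39/2 → (119/8, -5/2)
  seg 7: down by d8 = -3 → (119/8, 1/2)

d6 = 1/2
d7 = -1
d8 = -3
d9 = -37/8
d10 = 39/2
endpoint = (119/8, 1/2)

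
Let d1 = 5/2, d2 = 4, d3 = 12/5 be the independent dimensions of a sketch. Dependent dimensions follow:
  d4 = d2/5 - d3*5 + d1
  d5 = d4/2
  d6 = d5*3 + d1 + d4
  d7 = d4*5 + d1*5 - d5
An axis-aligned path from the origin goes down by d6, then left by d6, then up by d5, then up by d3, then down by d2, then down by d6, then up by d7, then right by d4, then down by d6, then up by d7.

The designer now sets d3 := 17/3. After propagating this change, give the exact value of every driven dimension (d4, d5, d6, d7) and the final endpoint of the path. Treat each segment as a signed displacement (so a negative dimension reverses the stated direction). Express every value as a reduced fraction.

Apply edit: d3 := 17/3
  d4 = d2/5 - d3*5 + d1 = -751/30
  d5 = d4/2 = -751/60
  d6 = d5*3 + d1 + d4 = -721/12
  d7 = d4*5 + d1*5 - d5 = -2003/20
Walk from origin (0, 0):
  seg 1: down by d6 = -721/12 → (0, 721/12)
  seg 2: left by d6 = -721/12 → (721/12, 721/12)
  seg 3: up by d5 = -751/60 → (721/12, 1427/30)
  seg 4: up by d3 = 17/3 → (721/12, 1597/30)
  seg 5: down by d2 = 4 → (721/12, 1477/30)
  seg 6: down by d6 = -721/12 → (721/12, 6559/60)
  seg 7: up by d7 = -2003/20 → (721/12, 55/6)
  seg 8: right by d4 = -751/30 → (701/20, 55/6)
  seg 9: down by d6 = -721/12 → (701/20, 277/4)
  seg 10: up by d7 = -2003/20 → (701/20, -309/10)

d4 = -751/30
d5 = -751/60
d6 = -721/12
d7 = -2003/20
endpoint = (701/20, -309/10)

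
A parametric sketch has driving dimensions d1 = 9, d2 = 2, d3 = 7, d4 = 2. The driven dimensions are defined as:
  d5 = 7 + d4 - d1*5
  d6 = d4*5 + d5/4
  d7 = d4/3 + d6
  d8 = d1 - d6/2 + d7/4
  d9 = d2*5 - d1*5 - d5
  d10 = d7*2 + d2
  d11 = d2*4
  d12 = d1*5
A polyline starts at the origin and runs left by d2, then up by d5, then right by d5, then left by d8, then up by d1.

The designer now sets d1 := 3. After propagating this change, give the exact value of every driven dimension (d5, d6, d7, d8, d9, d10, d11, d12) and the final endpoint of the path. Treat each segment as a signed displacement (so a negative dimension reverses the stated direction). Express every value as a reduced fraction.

Apply edit: d1 := 3
  d5 = 7 + d4 - d1*5 = -6
  d6 = d4*5 + d5/4 = 17/2
  d7 = d4/3 + d6 = 55/6
  d8 = d1 - d6/2 + d7/4 = 25/24
  d9 = d2*5 - d1*5 - d5 = 1
  d10 = d7*2 + d2 = 61/3
  d11 = d2*4 = 8
  d12 = d1*5 = 15
Walk from origin (0, 0):
  seg 1: left by d2 = 2 → (-2, 0)
  seg 2: up by d5 = -6 → (-2, -6)
  seg 3: right by d5 = -6 → (-8, -6)
  seg 4: left by d8 = 25/24 → (-217/24, -6)
  seg 5: up by d1 = 3 → (-217/24, -3)

d5 = -6
d6 = 17/2
d7 = 55/6
d8 = 25/24
d9 = 1
d10 = 61/3
d11 = 8
d12 = 15
endpoint = (-217/24, -3)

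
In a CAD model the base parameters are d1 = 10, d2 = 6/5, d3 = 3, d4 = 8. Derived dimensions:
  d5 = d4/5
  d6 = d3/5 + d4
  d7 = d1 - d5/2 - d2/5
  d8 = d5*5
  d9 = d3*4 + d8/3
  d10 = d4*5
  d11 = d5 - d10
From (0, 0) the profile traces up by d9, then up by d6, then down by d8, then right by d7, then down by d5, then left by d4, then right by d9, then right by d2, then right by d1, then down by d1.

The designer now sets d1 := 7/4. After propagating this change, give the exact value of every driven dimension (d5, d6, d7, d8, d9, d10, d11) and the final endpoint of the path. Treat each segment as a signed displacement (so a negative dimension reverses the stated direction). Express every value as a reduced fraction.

d5 = 8/5
d6 = 43/5
d7 = 71/100
d8 = 8
d9 = 44/3
d10 = 40
d11 = -192/5
endpoint = (1549/150, 143/12)

Apply edit: d1 := 7/4
  d5 = d4/5 = 8/5
  d6 = d3/5 + d4 = 43/5
  d7 = d1 - d5/2 - d2/5 = 71/100
  d8 = d5*5 = 8
  d9 = d3*4 + d8/3 = 44/3
  d10 = d4*5 = 40
  d11 = d5 - d10 = -192/5
Walk from origin (0, 0):
  seg 1: up by d9 = 44/3 → (0, 44/3)
  seg 2: up by d6 = 43/5 → (0, 349/15)
  seg 3: down by d8 = 8 → (0, 229/15)
  seg 4: right by d7 = 71/100 → (71/100, 229/15)
  seg 5: down by d5 = 8/5 → (71/100, 41/3)
  seg 6: left by d4 = 8 → (-729/100, 41/3)
  seg 7: right by d9 = 44/3 → (2213/300, 41/3)
  seg 8: right by d2 = 6/5 → (2573/300, 41/3)
  seg 9: right by d1 = 7/4 → (1549/150, 41/3)
  seg 10: down by d1 = 7/4 → (1549/150, 143/12)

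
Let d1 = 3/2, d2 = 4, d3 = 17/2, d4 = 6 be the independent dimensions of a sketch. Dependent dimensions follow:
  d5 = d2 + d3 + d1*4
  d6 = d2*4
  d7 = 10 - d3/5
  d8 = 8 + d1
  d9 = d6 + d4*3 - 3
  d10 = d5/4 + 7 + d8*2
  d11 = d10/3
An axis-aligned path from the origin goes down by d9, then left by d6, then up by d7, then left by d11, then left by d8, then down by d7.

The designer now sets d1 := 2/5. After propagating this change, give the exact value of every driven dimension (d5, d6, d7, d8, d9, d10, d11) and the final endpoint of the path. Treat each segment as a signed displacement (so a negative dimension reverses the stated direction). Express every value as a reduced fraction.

d5 = 141/10
d6 = 16
d7 = 83/10
d8 = 42/5
d9 = 31
d10 = 1093/40
d11 = 1093/120
endpoint = (-4021/120, -31)

Apply edit: d1 := 2/5
  d5 = d2 + d3 + d1*4 = 141/10
  d6 = d2*4 = 16
  d7 = 10 - d3/5 = 83/10
  d8 = 8 + d1 = 42/5
  d9 = d6 + d4*3 - 3 = 31
  d10 = d5/4 + 7 + d8*2 = 1093/40
  d11 = d10/3 = 1093/120
Walk from origin (0, 0):
  seg 1: down by d9 = 31 → (0, -31)
  seg 2: left by d6 = 16 → (-16, -31)
  seg 3: up by d7 = 83/10 → (-16, -227/10)
  seg 4: left by d11 = 1093/120 → (-3013/120, -227/10)
  seg 5: left by d8 = 42/5 → (-4021/120, -227/10)
  seg 6: down by d7 = 83/10 → (-4021/120, -31)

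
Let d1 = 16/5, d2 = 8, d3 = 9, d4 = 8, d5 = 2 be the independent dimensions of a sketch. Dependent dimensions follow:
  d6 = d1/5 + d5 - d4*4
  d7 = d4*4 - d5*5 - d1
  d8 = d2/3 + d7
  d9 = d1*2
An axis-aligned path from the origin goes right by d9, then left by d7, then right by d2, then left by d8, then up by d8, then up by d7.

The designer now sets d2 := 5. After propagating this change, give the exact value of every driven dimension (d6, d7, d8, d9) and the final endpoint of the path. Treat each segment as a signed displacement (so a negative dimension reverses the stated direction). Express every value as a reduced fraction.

d6 = -734/25
d7 = 94/5
d8 = 307/15
d9 = 32/5
endpoint = (-418/15, 589/15)

Apply edit: d2 := 5
  d6 = d1/5 + d5 - d4*4 = -734/25
  d7 = d4*4 - d5*5 - d1 = 94/5
  d8 = d2/3 + d7 = 307/15
  d9 = d1*2 = 32/5
Walk from origin (0, 0):
  seg 1: right by d9 = 32/5 → (32/5, 0)
  seg 2: left by d7 = 94/5 → (-62/5, 0)
  seg 3: right by d2 = 5 → (-37/5, 0)
  seg 4: left by d8 = 307/15 → (-418/15, 0)
  seg 5: up by d8 = 307/15 → (-418/15, 307/15)
  seg 6: up by d7 = 94/5 → (-418/15, 589/15)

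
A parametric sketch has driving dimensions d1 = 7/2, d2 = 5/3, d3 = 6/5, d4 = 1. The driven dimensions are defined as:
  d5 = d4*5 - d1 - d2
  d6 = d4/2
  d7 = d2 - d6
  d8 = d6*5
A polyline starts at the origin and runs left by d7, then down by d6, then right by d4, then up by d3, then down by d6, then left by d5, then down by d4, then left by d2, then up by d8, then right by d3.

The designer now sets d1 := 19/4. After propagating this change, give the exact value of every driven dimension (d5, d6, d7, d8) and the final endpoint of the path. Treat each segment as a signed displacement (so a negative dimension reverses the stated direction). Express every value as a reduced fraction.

Apply edit: d1 := 19/4
  d5 = d4*5 - d1 - d2 = -17/12
  d6 = d4/2 = 1/2
  d7 = d2 - d6 = 7/6
  d8 = d6*5 = 5/2
Walk from origin (0, 0):
  seg 1: left by d7 = 7/6 → (-7/6, 0)
  seg 2: down by d6 = 1/2 → (-7/6, -1/2)
  seg 3: right by d4 = 1 → (-1/6, -1/2)
  seg 4: up by d3 = 6/5 → (-1/6, 7/10)
  seg 5: down by d6 = 1/2 → (-1/6, 1/5)
  seg 6: left by d5 = -17/12 → (5/4, 1/5)
  seg 7: down by d4 = 1 → (5/4, -4/5)
  seg 8: left by d2 = 5/3 → (-5/12, -4/5)
  seg 9: up by d8 = 5/2 → (-5/12, 17/10)
  seg 10: right by d3 = 6/5 → (47/60, 17/10)

d5 = -17/12
d6 = 1/2
d7 = 7/6
d8 = 5/2
endpoint = (47/60, 17/10)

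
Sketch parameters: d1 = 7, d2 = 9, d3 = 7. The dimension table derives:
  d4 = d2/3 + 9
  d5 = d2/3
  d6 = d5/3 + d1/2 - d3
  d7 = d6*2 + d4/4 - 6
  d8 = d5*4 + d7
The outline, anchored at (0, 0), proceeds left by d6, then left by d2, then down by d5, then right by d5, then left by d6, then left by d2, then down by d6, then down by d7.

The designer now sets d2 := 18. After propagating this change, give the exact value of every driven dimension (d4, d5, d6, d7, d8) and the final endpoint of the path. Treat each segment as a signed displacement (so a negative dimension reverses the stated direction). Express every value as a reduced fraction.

Apply edit: d2 := 18
  d4 = d2/3 + 9 = 15
  d5 = d2/3 = 6
  d6 = d5/3 + d1/2 - d3 = -3/2
  d7 = d6*2 + d4/4 - 6 = -21/4
  d8 = d5*4 + d7 = 75/4
Walk from origin (0, 0):
  seg 1: left by d6 = -3/2 → (3/2, 0)
  seg 2: left by d2 = 18 → (-33/2, 0)
  seg 3: down by d5 = 6 → (-33/2, -6)
  seg 4: right by d5 = 6 → (-21/2, -6)
  seg 5: left by d6 = -3/2 → (-9, -6)
  seg 6: left by d2 = 18 → (-27, -6)
  seg 7: down by d6 = -3/2 → (-27, -9/2)
  seg 8: down by d7 = -21/4 → (-27, 3/4)

d4 = 15
d5 = 6
d6 = -3/2
d7 = -21/4
d8 = 75/4
endpoint = (-27, 3/4)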